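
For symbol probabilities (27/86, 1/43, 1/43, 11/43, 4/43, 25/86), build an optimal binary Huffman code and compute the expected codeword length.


Huffman construction (repeatedly merge the two least-probable nodes; each merge adds 1 bit to every symbol beneath it): 1/43 + 1/43 = 2/43; 2/43 + 4/43 = 6/43; 6/43 + 11/43 = 17/43; 25/86 + 27/86 = 26/43; 17/43 + 26/43 = 1. Resulting codeword lengths (in the order the probabilities were given): (2, 4, 4, 2, 3, 2). L_avg = sum(p_i * l_i) = 27/86*2 + 1/43*4 + 1/43*4 + 11/43*2 + 4/43*3 + 25/86*2 = 94/43 = 2.186

2.186 bits


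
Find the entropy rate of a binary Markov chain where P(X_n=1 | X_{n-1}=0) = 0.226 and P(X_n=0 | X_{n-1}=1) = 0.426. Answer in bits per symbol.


Stationary distribution: pi_0 = p10/(p01+p10) = 0.6534, pi_1 = 0.3466. Entropy rate H' = pi_0*H(p01) + pi_1*H(p10) = 0.6534*0.771 + 0.3466*0.9841 = 0.8449

0.8449 bits/symbol


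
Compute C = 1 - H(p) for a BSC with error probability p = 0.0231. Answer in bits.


H(p) = -p*log2(p) - (1-p)*log2(1-p) = -0.0231*log2(0.0231) - 0.9769*log2(0.9769) = 0.125571 + 0.032938 = 0.1585. C = 1 - H(p) = 1 - 0.1585 = 0.8415

0.8415 bits


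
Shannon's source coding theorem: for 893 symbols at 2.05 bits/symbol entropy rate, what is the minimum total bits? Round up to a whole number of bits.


Minimum bits >= n * H = 893 * 2.05 = 1830.65, rounded up to a whole number of bits = 1831

1831 bits


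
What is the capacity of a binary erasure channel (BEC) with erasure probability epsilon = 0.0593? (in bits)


C = 1 - epsilon = 1 - 0.0593 = 0.9407

0.9407 bits


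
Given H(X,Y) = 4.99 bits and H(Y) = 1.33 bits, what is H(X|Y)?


H(X|Y) = H(X,Y) - H(Y) = 4.99 - 1.33 = 3.66

3.66 bits


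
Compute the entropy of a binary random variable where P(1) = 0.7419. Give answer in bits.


H = -p*log2(p) - (1-p)*log2(1-p). -0.7419*log2(0.7419) = 0.319539; -0.2581*log2(0.2581) = 0.504327. H = 0.319539 + 0.504327 = 0.8239

0.8239 bits


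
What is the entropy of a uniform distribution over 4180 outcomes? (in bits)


H = log2(n) = log2(4180) = 12.0293

12.0293 bits


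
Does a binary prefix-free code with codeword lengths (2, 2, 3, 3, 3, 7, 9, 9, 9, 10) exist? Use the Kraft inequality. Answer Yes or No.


Kraft sum = sum(2^(-l_i)) = 0.8896, need <= 1. Result: satisfied (a binary prefix-free code with these lengths exists)

Yes


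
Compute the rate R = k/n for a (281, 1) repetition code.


Rate = k/n = 1/281

1/281


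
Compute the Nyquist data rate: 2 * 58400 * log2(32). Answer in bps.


Rate = 2 * B * log2(M) = 2 * 58400 * 5.0 = 584000.0

584000.0 bps


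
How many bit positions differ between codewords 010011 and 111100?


Count differing positions: ^ . ^ ^ ^ ^ = 5 differences

5


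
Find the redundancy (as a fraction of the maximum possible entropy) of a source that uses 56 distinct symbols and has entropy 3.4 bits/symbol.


H_max = log2(K) = log2(56) = 5.8074 bits/symbol. Redundancy = 1 - H/H_max = 1 - 3.4/5.8074 = 1 - 0.5855 = 0.4145

0.4145


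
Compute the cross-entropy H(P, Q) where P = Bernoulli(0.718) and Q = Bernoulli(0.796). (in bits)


H(P,Q) = -p*log2(q) - (1-p)*log2(1-q). -0.718*log2(0.796) = 0.236337; -0.282*log2(0.204) = 0.646727. H(P,Q) = 0.236337 + 0.646727 = 0.8831

0.8831 bits


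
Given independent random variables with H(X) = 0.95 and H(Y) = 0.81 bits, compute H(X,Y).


For independent variables, H(X,Y) = H(X) + H(Y) = 0.95 + 0.81 = 1.76

1.76 bits


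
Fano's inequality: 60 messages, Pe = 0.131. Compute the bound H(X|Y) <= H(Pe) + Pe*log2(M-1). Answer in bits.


H(Pe) = -Pe*log2(Pe) - (1-Pe)*log2(1-Pe) = -0.131*log2(0.131) - 0.869*log2(0.869) = 0.384139 + 0.176035 = 0.5602. Pe*log2(M-1) = 0.131*log2(59) = 0.770626. Bound = H(Pe) + Pe*log2(M-1) = 0.384139 + 0.176035 + 0.770626 = 1.3308

1.3308 bits


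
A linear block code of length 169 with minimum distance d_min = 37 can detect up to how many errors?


Detection capability = d_min - 1 = 37 - 1 = 36

36 errors


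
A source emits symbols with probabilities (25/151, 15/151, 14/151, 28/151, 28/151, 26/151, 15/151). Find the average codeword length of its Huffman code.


Huffman construction (repeatedly merge the two least-probable nodes; each merge adds 1 bit to every symbol beneath it): 14/151 + 15/151 = 29/151; 15/151 + 25/151 = 40/151; 26/151 + 28/151 = 54/151; 28/151 + 29/151 = 57/151; 40/151 + 54/151 = 94/151; 57/151 + 94/151 = 1. Resulting codeword lengths (in the order the probabilities were given): (3, 3, 3, 3, 2, 3, 3). L_avg = sum(p_i * l_i) = 25/151*3 + 15/151*3 + 14/151*3 + 28/151*3 + 28/151*2 + 26/151*3 + 15/151*3 = 425/151 = 2.8146

2.8146 bits


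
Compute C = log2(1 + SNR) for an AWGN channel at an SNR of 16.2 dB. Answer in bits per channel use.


SNR_linear = 10^(16.2/10) = 41.6869; C = log2(1 + SNR_linear) = log2(1 + 41.6869) = 5.4157

5.4157 bits/channel use


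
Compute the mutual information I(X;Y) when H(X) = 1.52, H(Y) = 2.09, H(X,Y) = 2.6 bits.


I(X;Y) = H(X) + H(Y) - H(X,Y) = 1.52 + 2.09 - 2.6 = 1.01

1.01 bits


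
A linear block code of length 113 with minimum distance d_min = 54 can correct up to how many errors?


Correction capability = floor((d-1)/2) = floor((54-1)/2) = 26

26 errors


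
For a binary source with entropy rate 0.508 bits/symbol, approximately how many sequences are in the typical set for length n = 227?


log2|A_typical| = nH = 227 * 0.508 = 115.316, so |A_typical| ~ 2^115.316 = 5.171e+34

5.171e+34


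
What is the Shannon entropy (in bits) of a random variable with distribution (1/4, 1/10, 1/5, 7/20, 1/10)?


H = -sum(p_i * log2(p_i)). Terms: -(1/4)*log2(1/4) = 0.500000; -(1/10)*log2(1/10) = 0.332193; -(1/5)*log2(1/5) = 0.464386; -(7/20)*log2(7/20) = 0.530101; -(1/10)*log2(1/10) = 0.332193. H = 0.500000 + 0.332193 + 0.464386 + 0.530101 + 0.332193 = 2.1589

2.1589 bits


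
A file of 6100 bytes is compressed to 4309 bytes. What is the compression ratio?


Ratio = original / compressed = 6100 / 4309 = 1.4156

1.4156


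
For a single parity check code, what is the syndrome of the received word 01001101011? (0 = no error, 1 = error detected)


Syndrome = XOR of all bits = 0 XOR 1 XOR 0 XOR 0 XOR 1 XOR 1 XOR 0 XOR 1 XOR 0 XOR 1 XOR 1 = 0

0


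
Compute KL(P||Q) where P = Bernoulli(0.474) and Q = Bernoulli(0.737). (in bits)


KL = p*log2(p/q) + (1-p)*log2((1-p)/(1-q)) = 0.474*log2(0.474/0.737) + 0.526*log2(0.526/0.263) = 0.2242

0.2242 bits


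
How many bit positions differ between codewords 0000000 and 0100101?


Count differing positions: . ^ . . ^ . ^ = 3 differences

3


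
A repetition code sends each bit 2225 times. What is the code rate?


Rate = k/n = 1/2225

1/2225


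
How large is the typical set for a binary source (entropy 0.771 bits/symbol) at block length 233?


log2|A_typical| = nH = 233 * 0.771 = 179.643, so |A_typical| ~ 2^179.643 = 1.197e+54

1.197e+54


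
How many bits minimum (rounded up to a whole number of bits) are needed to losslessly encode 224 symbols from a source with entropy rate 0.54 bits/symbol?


Minimum bits >= n * H = 224 * 0.54 = 120.96, rounded up to a whole number of bits = 121

121 bits


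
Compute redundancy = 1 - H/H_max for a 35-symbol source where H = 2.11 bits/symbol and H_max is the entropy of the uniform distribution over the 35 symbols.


H_max = log2(K) = log2(35) = 5.1293 bits/symbol. Redundancy = 1 - H/H_max = 1 - 2.11/5.1293 = 1 - 0.4114 = 0.5886

0.5886


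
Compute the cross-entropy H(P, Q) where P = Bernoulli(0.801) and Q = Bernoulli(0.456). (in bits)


H(P,Q) = -p*log2(q) - (1-p)*log2(1-q). -0.801*log2(0.456) = 0.907448; -0.199*log2(0.544) = 0.174786. H(P,Q) = 0.907448 + 0.174786 = 1.0822

1.0822 bits


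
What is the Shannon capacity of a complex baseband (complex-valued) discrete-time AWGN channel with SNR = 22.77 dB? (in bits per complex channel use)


SNR_linear = 10^(22.77/10) = 189.2344; C = log2(1 + SNR_linear) = log2(1 + 189.2344) = 7.5716

7.5716 bits/channel use


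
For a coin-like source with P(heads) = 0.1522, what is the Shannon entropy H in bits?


H = -p*log2(p) - (1-p)*log2(1-p). -0.1522*log2(0.1522) = 0.413369; -0.8478*log2(0.8478) = 0.201949. H = 0.413369 + 0.201949 = 0.6153

0.6153 bits


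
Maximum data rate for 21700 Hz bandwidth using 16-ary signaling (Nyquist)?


Rate = 2 * B * log2(M) = 2 * 21700 * 4.0 = 173600.0

173600.0 bps


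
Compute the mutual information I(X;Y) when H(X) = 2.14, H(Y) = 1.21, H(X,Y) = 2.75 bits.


I(X;Y) = H(X) + H(Y) - H(X,Y) = 2.14 + 1.21 - 2.75 = 0.6

0.6 bits


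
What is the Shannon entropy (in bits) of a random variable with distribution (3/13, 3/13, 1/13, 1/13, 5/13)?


H = -sum(p_i * log2(p_i)). Terms: -(3/13)*log2(3/13) = 0.488187; -(3/13)*log2(3/13) = 0.488187; -(1/13)*log2(1/13) = 0.284649; -(1/13)*log2(1/13) = 0.284649; -(5/13)*log2(5/13) = 0.530197. H = 0.488187 + 0.488187 + 0.284649 + 0.284649 + 0.530197 = 2.0759

2.0759 bits


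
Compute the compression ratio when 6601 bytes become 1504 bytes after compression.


Ratio = original / compressed = 6601 / 1504 = 4.389

4.389


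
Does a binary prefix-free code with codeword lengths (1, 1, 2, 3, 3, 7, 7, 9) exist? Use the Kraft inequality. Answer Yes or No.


Kraft sum = sum(2^(-l_i)) = 1.5176, need <= 1. Result: violated (a binary prefix-free code with these lengths cannot exist)

No


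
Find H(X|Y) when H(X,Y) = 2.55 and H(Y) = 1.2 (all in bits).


H(X|Y) = H(X,Y) - H(Y) = 2.55 - 1.2 = 1.35

1.35 bits


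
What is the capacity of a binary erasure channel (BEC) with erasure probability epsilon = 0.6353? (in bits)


C = 1 - epsilon = 1 - 0.6353 = 0.3647

0.3647 bits


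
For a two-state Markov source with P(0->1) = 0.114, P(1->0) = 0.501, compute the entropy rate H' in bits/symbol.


Stationary distribution: pi_0 = p10/(p01+p10) = 0.8146, pi_1 = 0.1854. Entropy rate H' = pi_0*H(p01) + pi_1*H(p10) = 0.8146*0.5119 + 0.1854*1.0 = 0.6023

0.6023 bits/symbol


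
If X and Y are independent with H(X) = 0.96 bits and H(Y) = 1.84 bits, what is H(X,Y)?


For independent variables, H(X,Y) = H(X) + H(Y) = 0.96 + 1.84 = 2.8

2.8 bits


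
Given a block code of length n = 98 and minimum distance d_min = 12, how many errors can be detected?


Detection capability = d_min - 1 = 12 - 1 = 11

11 errors


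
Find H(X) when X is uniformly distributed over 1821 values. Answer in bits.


H = log2(n) = log2(1821) = 10.8305

10.8305 bits


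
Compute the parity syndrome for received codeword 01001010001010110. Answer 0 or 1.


Syndrome = XOR of all bits = 0 XOR 1 XOR 0 XOR 0 XOR 1 XOR 0 XOR 1 XOR 0 XOR 0 XOR 0 XOR 1 XOR 0 XOR 1 XOR 0 XOR 1 XOR 1 XOR 0 = 1

1


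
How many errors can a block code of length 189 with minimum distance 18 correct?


Correction capability = floor((d-1)/2) = floor((18-1)/2) = 8

8 errors


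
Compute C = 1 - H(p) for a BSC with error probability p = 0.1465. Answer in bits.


H(p) = -p*log2(p) - (1-p)*log2(1-p) = -0.1465*log2(0.1465) - 0.8535*log2(0.8535) = 0.405956 + 0.195056 = 0.601. C = 1 - H(p) = 1 - 0.601 = 0.399

0.399 bits


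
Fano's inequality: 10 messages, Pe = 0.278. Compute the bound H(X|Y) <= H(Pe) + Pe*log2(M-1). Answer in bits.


H(Pe) = -Pe*log2(Pe) - (1-Pe)*log2(1-Pe) = -0.278*log2(0.278) - 0.722*log2(0.722) = 0.513422 + 0.339289 = 0.8527. Pe*log2(M-1) = 0.278*log2(9) = 0.881239. Bound = H(Pe) + Pe*log2(M-1) = 0.513422 + 0.339289 + 0.881239 = 1.734

1.734 bits


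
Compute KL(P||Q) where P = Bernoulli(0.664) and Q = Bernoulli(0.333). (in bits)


KL = p*log2(p/q) + (1-p)*log2((1-p)/(1-q)) = 0.664*log2(0.664/0.333) + 0.336*log2(0.336/0.667) = 0.3287

0.3287 bits


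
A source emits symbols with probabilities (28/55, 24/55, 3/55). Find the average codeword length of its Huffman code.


Huffman construction (repeatedly merge the two least-probable nodes; each merge adds 1 bit to every symbol beneath it): 3/55 + 24/55 = 27/55; 27/55 + 28/55 = 1. Resulting codeword lengths (in the order the probabilities were given): (1, 2, 2). L_avg = sum(p_i * l_i) = 28/55*1 + 24/55*2 + 3/55*2 = 82/55 = 1.4909

1.4909 bits


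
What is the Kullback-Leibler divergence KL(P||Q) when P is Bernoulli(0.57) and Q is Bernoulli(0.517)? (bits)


KL = p*log2(p/q) + (1-p)*log2((1-p)/(1-q)) = 0.57*log2(0.57/0.517) + 0.43*log2(0.43/0.483) = 0.0081

0.0081 bits


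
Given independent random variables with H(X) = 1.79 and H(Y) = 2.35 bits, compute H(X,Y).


For independent variables, H(X,Y) = H(X) + H(Y) = 1.79 + 2.35 = 4.14

4.14 bits


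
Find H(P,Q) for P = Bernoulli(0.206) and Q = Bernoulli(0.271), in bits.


H(P,Q) = -p*log2(q) - (1-p)*log2(1-q). -0.206*log2(0.271) = 0.388029; -0.794*log2(0.729) = 0.362071. H(P,Q) = 0.388029 + 0.362071 = 0.7501

0.7501 bits


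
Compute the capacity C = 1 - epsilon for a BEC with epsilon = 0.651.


C = 1 - epsilon = 1 - 0.651 = 0.349

0.349 bits


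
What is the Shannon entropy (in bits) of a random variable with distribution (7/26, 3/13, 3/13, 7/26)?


H = -sum(p_i * log2(p_i)). Terms: -(7/26)*log2(7/26) = 0.509677; -(3/13)*log2(3/13) = 0.488187; -(3/13)*log2(3/13) = 0.488187; -(7/26)*log2(7/26) = 0.509677. H = 0.509677 + 0.488187 + 0.488187 + 0.509677 = 1.9957

1.9957 bits


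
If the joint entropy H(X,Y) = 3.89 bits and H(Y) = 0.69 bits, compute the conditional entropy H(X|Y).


H(X|Y) = H(X,Y) - H(Y) = 3.89 - 0.69 = 3.2

3.2 bits


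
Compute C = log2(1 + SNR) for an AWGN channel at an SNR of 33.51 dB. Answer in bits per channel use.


SNR_linear = 10^(33.51/10) = 2243.8819; C = log2(1 + SNR_linear) = log2(1 + 2243.8819) = 11.1324

11.1324 bits/channel use


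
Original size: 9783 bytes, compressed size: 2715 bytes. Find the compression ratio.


Ratio = original / compressed = 9783 / 2715 = 3.6033

3.6033


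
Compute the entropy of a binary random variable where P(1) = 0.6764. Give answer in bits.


H = -p*log2(p) - (1-p)*log2(1-p). -0.6764*log2(0.6764) = 0.381524; -0.3236*log2(0.3236) = 0.526729. H = 0.381524 + 0.526729 = 0.9083

0.9083 bits


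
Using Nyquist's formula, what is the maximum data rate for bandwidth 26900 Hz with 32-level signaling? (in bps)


Rate = 2 * B * log2(M) = 2 * 26900 * 5.0 = 269000.0

269000.0 bps


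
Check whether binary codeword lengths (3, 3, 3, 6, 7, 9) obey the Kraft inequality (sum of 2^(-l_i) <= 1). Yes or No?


Kraft sum = sum(2^(-l_i)) = 0.4004, need <= 1. Result: satisfied (a binary prefix-free code with these lengths exists)

Yes


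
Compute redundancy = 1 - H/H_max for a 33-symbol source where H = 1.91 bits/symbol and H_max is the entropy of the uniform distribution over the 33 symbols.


H_max = log2(K) = log2(33) = 5.0444 bits/symbol. Redundancy = 1 - H/H_max = 1 - 1.91/5.0444 = 1 - 0.3786 = 0.6214

0.6214


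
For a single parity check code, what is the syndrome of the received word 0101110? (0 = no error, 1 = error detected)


Syndrome = XOR of all bits = 0 XOR 1 XOR 0 XOR 1 XOR 1 XOR 1 XOR 0 = 0

0


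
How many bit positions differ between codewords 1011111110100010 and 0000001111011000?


Count differing positions: ^ . ^ ^ ^ ^ . . . ^ ^ ^ ^ . ^ . = 10 differences

10


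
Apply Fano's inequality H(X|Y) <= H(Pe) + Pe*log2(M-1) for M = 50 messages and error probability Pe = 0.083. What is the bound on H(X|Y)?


H(Pe) = -Pe*log2(Pe) - (1-Pe)*log2(1-Pe) = -0.083*log2(0.083) - 0.917*log2(0.917) = 0.298032 + 0.114631 = 0.4127. Pe*log2(M-1) = 0.083*log2(49) = 0.466021. Bound = H(Pe) + Pe*log2(M-1) = 0.298032 + 0.114631 + 0.466021 = 0.8787

0.8787 bits


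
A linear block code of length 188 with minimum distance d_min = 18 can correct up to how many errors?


Correction capability = floor((d-1)/2) = floor((18-1)/2) = 8

8 errors


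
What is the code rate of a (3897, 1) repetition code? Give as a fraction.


Rate = k/n = 1/3897

1/3897


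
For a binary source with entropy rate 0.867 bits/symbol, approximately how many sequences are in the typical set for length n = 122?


log2|A_typical| = nH = 122 * 0.867 = 105.774, so |A_typical| ~ 2^105.774 = 6.937e+31

6.937e+31


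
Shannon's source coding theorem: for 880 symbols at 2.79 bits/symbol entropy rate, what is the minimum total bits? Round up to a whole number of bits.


Minimum bits >= n * H = 880 * 2.79 = 2455.2, rounded up to a whole number of bits = 2456

2456 bits


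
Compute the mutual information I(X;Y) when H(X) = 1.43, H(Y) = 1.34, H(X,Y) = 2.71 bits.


I(X;Y) = H(X) + H(Y) - H(X,Y) = 1.43 + 1.34 - 2.71 = 0.06

0.06 bits


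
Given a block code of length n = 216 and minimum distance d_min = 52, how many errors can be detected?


Detection capability = d_min - 1 = 52 - 1 = 51

51 errors


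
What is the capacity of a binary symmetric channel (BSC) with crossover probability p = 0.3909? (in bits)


H(p) = -p*log2(p) - (1-p)*log2(1-p) = -0.3909*log2(0.3909) - 0.6091*log2(0.6091) = 0.529720 + 0.435658 = 0.9654. C = 1 - H(p) = 1 - 0.9654 = 0.0346

0.0346 bits


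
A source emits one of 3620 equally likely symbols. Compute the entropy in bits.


H = log2(n) = log2(3620) = 11.8218

11.8218 bits


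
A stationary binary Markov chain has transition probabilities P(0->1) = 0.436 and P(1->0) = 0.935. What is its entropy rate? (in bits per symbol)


Stationary distribution: pi_0 = p10/(p01+p10) = 0.682, pi_1 = 0.318. Entropy rate H' = pi_0*H(p01) + pi_1*H(p10) = 0.682*0.9881 + 0.318*0.347 = 0.7842

0.7842 bits/symbol


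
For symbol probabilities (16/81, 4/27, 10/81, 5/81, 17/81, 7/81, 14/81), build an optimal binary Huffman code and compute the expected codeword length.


Huffman construction (repeatedly merge the two least-probable nodes; each merge adds 1 bit to every symbol beneath it): 5/81 + 7/81 = 4/27; 10/81 + 4/27 = 22/81; 4/27 + 14/81 = 26/81; 16/81 + 17/81 = 11/27; 22/81 + 26/81 = 16/27; 11/27 + 16/27 = 1. Resulting codeword lengths (in the order the probabilities were given): (2, 3, 3, 4, 2, 4, 3). L_avg = sum(p_i * l_i) = 16/81*2 + 4/27*3 + 10/81*3 + 5/81*4 + 17/81*2 + 7/81*4 + 14/81*3 = 74/27 = 2.7407

2.7407 bits


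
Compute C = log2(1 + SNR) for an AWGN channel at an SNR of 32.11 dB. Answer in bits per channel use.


SNR_linear = 10^(32.11/10) = 1625.5488; C = log2(1 + SNR_linear) = log2(1 + 1625.5488) = 10.6676

10.6676 bits/channel use


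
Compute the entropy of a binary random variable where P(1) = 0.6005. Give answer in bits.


H = -p*log2(p) - (1-p)*log2(1-p). -0.6005*log2(0.6005) = 0.441826; -0.3995*log2(0.3995) = 0.528831. H = 0.441826 + 0.528831 = 0.9707

0.9707 bits


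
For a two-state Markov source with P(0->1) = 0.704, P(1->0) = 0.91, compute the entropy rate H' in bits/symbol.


Stationary distribution: pi_0 = p10/(p01+p10) = 0.5638, pi_1 = 0.4362. Entropy rate H' = pi_0*H(p01) + pi_1*H(p10) = 0.5638*0.8763 + 0.4362*0.4365 = 0.6845

0.6845 bits/symbol


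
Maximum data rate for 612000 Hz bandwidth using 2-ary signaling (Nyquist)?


Rate = 2 * B * log2(M) = 2 * 612000 * 1.0 = 1224000.0

1224000.0 bps


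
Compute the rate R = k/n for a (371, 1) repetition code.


Rate = k/n = 1/371

1/371


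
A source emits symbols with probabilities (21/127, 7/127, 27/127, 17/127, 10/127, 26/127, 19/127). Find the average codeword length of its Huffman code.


Huffman construction (repeatedly merge the two least-probable nodes; each merge adds 1 bit to every symbol beneath it): 7/127 + 10/127 = 17/127; 17/127 + 17/127 = 34/127; 19/127 + 21/127 = 40/127; 26/127 + 27/127 = 53/127; 34/127 + 40/127 = 74/127; 53/127 + 74/127 = 1. Resulting codeword lengths (in the order the probabilities were given): (3, 4, 2, 3, 4, 2, 3). L_avg = sum(p_i * l_i) = 21/127*3 + 7/127*4 + 27/127*2 + 17/127*3 + 10/127*4 + 26/127*2 + 19/127*3 = 345/127 = 2.7165

2.7165 bits


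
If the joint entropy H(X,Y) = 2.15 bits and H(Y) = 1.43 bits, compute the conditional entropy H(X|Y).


H(X|Y) = H(X,Y) - H(Y) = 2.15 - 1.43 = 0.72

0.72 bits


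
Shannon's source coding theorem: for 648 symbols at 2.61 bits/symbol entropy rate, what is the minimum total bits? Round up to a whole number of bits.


Minimum bits >= n * H = 648 * 2.61 = 1691.28, rounded up to a whole number of bits = 1692

1692 bits


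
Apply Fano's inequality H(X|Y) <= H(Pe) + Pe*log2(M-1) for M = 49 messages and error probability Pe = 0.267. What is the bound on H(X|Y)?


H(Pe) = -Pe*log2(Pe) - (1-Pe)*log2(1-Pe) = -0.267*log2(0.267) - 0.733*log2(0.733) = 0.508659 + 0.328468 = 0.8371. Pe*log2(M-1) = 0.267*log2(48) = 1.491185. Bound = H(Pe) + Pe*log2(M-1) = 0.508659 + 0.328468 + 1.491185 = 2.3283

2.3283 bits


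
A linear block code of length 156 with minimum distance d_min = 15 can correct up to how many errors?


Correction capability = floor((d-1)/2) = floor((15-1)/2) = 7

7 errors


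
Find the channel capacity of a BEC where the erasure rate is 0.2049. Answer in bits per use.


C = 1 - epsilon = 1 - 0.2049 = 0.7951

0.7951 bits


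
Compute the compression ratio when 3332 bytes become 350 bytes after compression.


Ratio = original / compressed = 3332 / 350 = 9.52

9.52


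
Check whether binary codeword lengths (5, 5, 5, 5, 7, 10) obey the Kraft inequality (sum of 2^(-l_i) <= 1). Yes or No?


Kraft sum = sum(2^(-l_i)) = 0.1338, need <= 1. Result: satisfied (a binary prefix-free code with these lengths exists)

Yes


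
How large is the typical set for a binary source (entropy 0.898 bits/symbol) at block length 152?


log2|A_typical| = nH = 152 * 0.898 = 136.496, so |A_typical| ~ 2^136.496 = 1.229e+41

1.229e+41


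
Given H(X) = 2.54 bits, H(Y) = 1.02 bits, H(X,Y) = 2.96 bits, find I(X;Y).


I(X;Y) = H(X) + H(Y) - H(X,Y) = 2.54 + 1.02 - 2.96 = 0.6

0.6 bits


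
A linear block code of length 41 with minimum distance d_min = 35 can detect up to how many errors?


Detection capability = d_min - 1 = 35 - 1 = 34

34 errors


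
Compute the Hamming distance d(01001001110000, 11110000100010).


Count differing positions: ^ . ^ ^ ^ . . ^ . ^ . . ^ . = 7 differences

7


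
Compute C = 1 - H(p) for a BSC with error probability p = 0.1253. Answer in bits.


H(p) = -p*log2(p) - (1-p)*log2(1-p) = -0.1253*log2(0.1253) - 0.8747*log2(0.8747) = 0.375467 + 0.168939 = 0.5444. C = 1 - H(p) = 1 - 0.5444 = 0.4556

0.4556 bits


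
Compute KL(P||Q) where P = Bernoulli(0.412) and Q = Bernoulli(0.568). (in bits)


KL = p*log2(p/q) + (1-p)*log2((1-p)/(1-q)) = 0.412*log2(0.412/0.568) + 0.588*log2(0.588/0.432) = 0.0707

0.0707 bits


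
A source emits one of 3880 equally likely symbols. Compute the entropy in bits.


H = log2(n) = log2(3880) = 11.9218

11.9218 bits


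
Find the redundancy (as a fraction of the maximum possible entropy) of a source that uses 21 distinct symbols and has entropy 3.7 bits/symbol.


H_max = log2(K) = log2(21) = 4.3923 bits/symbol. Redundancy = 1 - H/H_max = 1 - 3.7/4.3923 = 1 - 0.8424 = 0.1576

0.1576


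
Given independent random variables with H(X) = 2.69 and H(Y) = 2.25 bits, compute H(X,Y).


For independent variables, H(X,Y) = H(X) + H(Y) = 2.69 + 2.25 = 4.94

4.94 bits


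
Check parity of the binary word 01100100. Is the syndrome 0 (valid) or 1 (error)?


Syndrome = XOR of all bits = 0 XOR 1 XOR 1 XOR 0 XOR 0 XOR 1 XOR 0 XOR 0 = 1

1


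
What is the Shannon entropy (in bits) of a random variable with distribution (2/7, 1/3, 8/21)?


H = -sum(p_i * log2(p_i)). Terms: -(2/7)*log2(2/7) = 0.516387; -(1/3)*log2(1/3) = 0.528321; -(8/21)*log2(8/21) = 0.530407. H = 0.516387 + 0.528321 + 0.530407 = 1.5751

1.5751 bits


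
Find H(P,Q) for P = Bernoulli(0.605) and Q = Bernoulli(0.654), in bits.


H(P,Q) = -p*log2(q) - (1-p)*log2(1-q). -0.605*log2(0.654) = 0.370646; -0.395*log2(0.346) = 0.604807. H(P,Q) = 0.370646 + 0.604807 = 0.9755

0.9755 bits


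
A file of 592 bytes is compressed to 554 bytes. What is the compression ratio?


Ratio = original / compressed = 592 / 554 = 1.0686

1.0686


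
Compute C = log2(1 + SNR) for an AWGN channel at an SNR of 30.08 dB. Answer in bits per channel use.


SNR_linear = 10^(30.08/10) = 1018.5914; C = log2(1 + SNR_linear) = log2(1 + 1018.5914) = 9.9938

9.9938 bits/channel use


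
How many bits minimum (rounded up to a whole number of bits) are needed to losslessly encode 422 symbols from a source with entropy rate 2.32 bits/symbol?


Minimum bits >= n * H = 422 * 2.32 = 979.04, rounded up to a whole number of bits = 980

980 bits


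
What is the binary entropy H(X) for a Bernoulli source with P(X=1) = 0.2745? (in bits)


H = -p*log2(p) - (1-p)*log2(1-p). -0.2745*log2(0.2745) = 0.511976; -0.7255*log2(0.7255) = 0.335872. H = 0.511976 + 0.335872 = 0.8478

0.8478 bits


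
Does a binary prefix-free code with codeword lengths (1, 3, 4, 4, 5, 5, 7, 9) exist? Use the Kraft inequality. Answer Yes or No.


Kraft sum = sum(2^(-l_i)) = 0.8223, need <= 1. Result: satisfied (a binary prefix-free code with these lengths exists)

Yes


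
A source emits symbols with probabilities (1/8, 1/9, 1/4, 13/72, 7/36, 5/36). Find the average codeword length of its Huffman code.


Huffman construction (repeatedly merge the two least-probable nodes; each merge adds 1 bit to every symbol beneath it): 1/9 + 1/8 = 17/72; 5/36 + 13/72 = 23/72; 7/36 + 17/72 = 31/72; 1/4 + 23/72 = 41/72; 31/72 + 41/72 = 1. Resulting codeword lengths (in the order the probabilities were given): (3, 3, 2, 3, 2, 3). L_avg = sum(p_i * l_i) = 1/8*3 + 1/9*3 + 1/4*2 + 13/72*3 + 7/36*2 + 5/36*3 = 23/9 = 2.5556

2.5556 bits


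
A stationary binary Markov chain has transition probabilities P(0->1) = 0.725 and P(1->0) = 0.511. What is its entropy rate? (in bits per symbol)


Stationary distribution: pi_0 = p10/(p01+p10) = 0.4134, pi_1 = 0.5866. Entropy rate H' = pi_0*H(p01) + pi_1*H(p10) = 0.4134*0.8485 + 0.5866*0.9997 = 0.9372

0.9372 bits/symbol


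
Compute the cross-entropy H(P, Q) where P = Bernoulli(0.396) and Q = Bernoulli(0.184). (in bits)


H(P,Q) = -p*log2(q) - (1-p)*log2(1-q). -0.396*log2(0.184) = 0.967120; -0.604*log2(0.816) = 0.177189. H(P,Q) = 0.967120 + 0.177189 = 1.1443

1.1443 bits


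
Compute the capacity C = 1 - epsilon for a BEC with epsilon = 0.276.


C = 1 - epsilon = 1 - 0.276 = 0.724

0.724 bits


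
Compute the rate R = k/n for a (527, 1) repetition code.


Rate = k/n = 1/527

1/527


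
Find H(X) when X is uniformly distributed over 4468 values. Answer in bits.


H = log2(n) = log2(4468) = 12.1254

12.1254 bits


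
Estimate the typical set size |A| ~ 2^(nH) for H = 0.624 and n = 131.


log2|A_typical| = nH = 131 * 0.624 = 81.744, so |A_typical| ~ 2^81.744 = 4.049e+24

4.049e+24


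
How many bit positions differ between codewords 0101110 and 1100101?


Count differing positions: ^ . . ^ . ^ ^ = 4 differences

4


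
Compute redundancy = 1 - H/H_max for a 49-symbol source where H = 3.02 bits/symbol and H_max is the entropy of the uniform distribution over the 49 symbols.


H_max = log2(K) = log2(49) = 5.6147 bits/symbol. Redundancy = 1 - H/H_max = 1 - 3.02/5.6147 = 1 - 0.5379 = 0.4621

0.4621


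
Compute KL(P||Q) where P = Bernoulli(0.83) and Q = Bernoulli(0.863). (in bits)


KL = p*log2(p/q) + (1-p)*log2((1-p)/(1-q)) = 0.83*log2(0.83/0.863) + 0.17*log2(0.17/0.137) = 0.0062

0.0062 bits


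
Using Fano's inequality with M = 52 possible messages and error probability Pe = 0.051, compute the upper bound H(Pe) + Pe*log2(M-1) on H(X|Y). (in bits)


H(Pe) = -Pe*log2(Pe) - (1-Pe)*log2(1-Pe) = -0.051*log2(0.051) - 0.949*log2(0.949) = 0.218961 + 0.071668 = 0.2906. Pe*log2(M-1) = 0.051*log2(51) = 0.289294. Bound = H(Pe) + Pe*log2(M-1) = 0.218961 + 0.071668 + 0.289294 = 0.5799

0.5799 bits


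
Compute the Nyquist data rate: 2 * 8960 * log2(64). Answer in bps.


Rate = 2 * B * log2(M) = 2 * 8960 * 6.0 = 107520.0

107520.0 bps


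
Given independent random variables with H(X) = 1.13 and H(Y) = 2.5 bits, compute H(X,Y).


For independent variables, H(X,Y) = H(X) + H(Y) = 1.13 + 2.5 = 3.63

3.63 bits


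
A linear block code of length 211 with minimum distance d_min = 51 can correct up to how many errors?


Correction capability = floor((d-1)/2) = floor((51-1)/2) = 25

25 errors


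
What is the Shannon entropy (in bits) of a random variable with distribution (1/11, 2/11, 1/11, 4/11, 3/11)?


H = -sum(p_i * log2(p_i)). Terms: -(1/11)*log2(1/11) = 0.314494; -(2/11)*log2(2/11) = 0.447169; -(1/11)*log2(1/11) = 0.314494; -(4/11)*log2(4/11) = 0.530702; -(3/11)*log2(3/11) = 0.511219. H = 0.314494 + 0.447169 + 0.314494 + 0.530702 + 0.511219 = 2.1181

2.1181 bits


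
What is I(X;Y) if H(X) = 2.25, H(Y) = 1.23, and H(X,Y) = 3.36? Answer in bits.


I(X;Y) = H(X) + H(Y) - H(X,Y) = 2.25 + 1.23 - 3.36 = 0.12

0.12 bits


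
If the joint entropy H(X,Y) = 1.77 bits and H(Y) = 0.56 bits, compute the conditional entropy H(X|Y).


H(X|Y) = H(X,Y) - H(Y) = 1.77 - 0.56 = 1.21

1.21 bits


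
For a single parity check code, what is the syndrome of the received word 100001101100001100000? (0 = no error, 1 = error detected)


Syndrome = XOR of all bits = 1 XOR 0 XOR 0 XOR 0 XOR 0 XOR 1 XOR 1 XOR 0 XOR 1 XOR 1 XOR 0 XOR 0 XOR 0 XOR 0 XOR 1 XOR 1 XOR 0 XOR 0 XOR 0 XOR 0 XOR 0 = 1

1


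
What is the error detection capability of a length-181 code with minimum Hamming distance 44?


Detection capability = d_min - 1 = 44 - 1 = 43

43 errors


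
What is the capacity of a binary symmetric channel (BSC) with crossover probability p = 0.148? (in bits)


H(p) = -p*log2(p) - (1-p)*log2(1-p) = -0.148*log2(0.148) - 0.852*log2(0.852) = 0.407937 + 0.196876 = 0.6048. C = 1 - H(p) = 1 - 0.6048 = 0.3952

0.3952 bits


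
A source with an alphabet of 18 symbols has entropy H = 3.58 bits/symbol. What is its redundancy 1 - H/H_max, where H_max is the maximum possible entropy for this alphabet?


H_max = log2(K) = log2(18) = 4.1699 bits/symbol. Redundancy = 1 - H/H_max = 1 - 3.58/4.1699 = 1 - 0.8585 = 0.1415

0.1415


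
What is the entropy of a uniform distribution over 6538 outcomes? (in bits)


H = log2(n) = log2(6538) = 12.6746

12.6746 bits


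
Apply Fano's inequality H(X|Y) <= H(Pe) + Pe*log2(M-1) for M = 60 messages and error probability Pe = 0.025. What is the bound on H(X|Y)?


H(Pe) = -Pe*log2(Pe) - (1-Pe)*log2(1-Pe) = -0.025*log2(0.025) - 0.975*log2(0.975) = 0.133048 + 0.035613 = 0.1687. Pe*log2(M-1) = 0.025*log2(59) = 0.147066. Bound = H(Pe) + Pe*log2(M-1) = 0.133048 + 0.035613 + 0.147066 = 0.3157

0.3157 bits


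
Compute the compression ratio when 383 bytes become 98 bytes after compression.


Ratio = original / compressed = 383 / 98 = 3.9082

3.9082


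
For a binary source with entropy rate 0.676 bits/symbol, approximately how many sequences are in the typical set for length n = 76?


log2|A_typical| = nH = 76 * 0.676 = 51.376, so |A_typical| ~ 2^51.376 = 2.922e+15

2.922e+15


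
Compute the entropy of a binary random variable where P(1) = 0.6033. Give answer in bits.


H = -p*log2(p) - (1-p)*log2(1-p). -0.6033*log2(0.6033) = 0.439837; -0.3967*log2(0.3967) = 0.529150. H = 0.439837 + 0.529150 = 0.969

0.969 bits


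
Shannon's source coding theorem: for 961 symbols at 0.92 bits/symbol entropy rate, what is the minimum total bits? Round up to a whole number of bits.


Minimum bits >= n * H = 961 * 0.92 = 884.12, rounded up to a whole number of bits = 885

885 bits


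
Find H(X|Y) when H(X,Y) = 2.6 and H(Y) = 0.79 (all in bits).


H(X|Y) = H(X,Y) - H(Y) = 2.6 - 0.79 = 1.81

1.81 bits


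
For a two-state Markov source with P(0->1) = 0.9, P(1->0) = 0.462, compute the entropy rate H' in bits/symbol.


Stationary distribution: pi_0 = p10/(p01+p10) = 0.3392, pi_1 = 0.6608. Entropy rate H' = pi_0*H(p01) + pi_1*H(p10) = 0.3392*0.469 + 0.6608*0.9958 = 0.8171

0.8171 bits/symbol


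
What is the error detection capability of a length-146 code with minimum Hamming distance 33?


Detection capability = d_min - 1 = 33 - 1 = 32

32 errors


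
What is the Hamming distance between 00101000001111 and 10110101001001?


Count differing positions: ^ . . ^ ^ ^ . ^ . . . ^ ^ . = 7 differences

7


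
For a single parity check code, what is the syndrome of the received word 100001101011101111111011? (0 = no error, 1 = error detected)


Syndrome = XOR of all bits = 1 XOR 0 XOR 0 XOR 0 XOR 0 XOR 1 XOR 1 XOR 0 XOR 1 XOR 0 XOR 1 XOR 1 XOR 1 XOR 0 XOR 1 XOR 1 XOR 1 XOR 1 XOR 1 XOR 1 XOR 1 XOR 0 XOR 1 XOR 1 = 0

0


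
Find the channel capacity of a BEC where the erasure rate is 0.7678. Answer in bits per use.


C = 1 - epsilon = 1 - 0.7678 = 0.2322

0.2322 bits


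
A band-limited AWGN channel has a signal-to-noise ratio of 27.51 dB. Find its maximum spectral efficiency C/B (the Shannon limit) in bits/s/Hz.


SNR_linear = 10^(27.51/10) = 563.6377; C/B = log2(1 + SNR_linear) = log2(1 + 563.6377) = 9.1412

9.1412 bits/s/Hz


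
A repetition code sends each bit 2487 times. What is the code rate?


Rate = k/n = 1/2487

1/2487


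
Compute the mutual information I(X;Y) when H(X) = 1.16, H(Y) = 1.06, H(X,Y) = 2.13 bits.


I(X;Y) = H(X) + H(Y) - H(X,Y) = 1.16 + 1.06 - 2.13 = 0.09

0.09 bits


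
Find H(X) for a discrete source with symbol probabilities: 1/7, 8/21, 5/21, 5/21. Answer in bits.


H = -sum(p_i * log2(p_i)). Terms: -(1/7)*log2(1/7) = 0.401051; -(8/21)*log2(8/21) = 0.530407; -(5/21)*log2(5/21) = 0.492950; -(5/21)*log2(5/21) = 0.492950. H = 0.401051 + 0.530407 + 0.492950 + 0.492950 = 1.9174

1.9174 bits


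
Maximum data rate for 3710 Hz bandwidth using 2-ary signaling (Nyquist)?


Rate = 2 * B * log2(M) = 2 * 3710 * 1.0 = 7420.0

7420.0 bps


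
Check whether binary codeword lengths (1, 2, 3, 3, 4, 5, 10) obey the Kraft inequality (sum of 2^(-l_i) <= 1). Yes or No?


Kraft sum = sum(2^(-l_i)) = 1.0947, need <= 1. Result: violated (a binary prefix-free code with these lengths cannot exist)

No


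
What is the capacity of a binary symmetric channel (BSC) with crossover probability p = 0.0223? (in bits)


H(p) = -p*log2(p) - (1-p)*log2(1-p) = -0.0223*log2(0.0223) - 0.9777*log2(0.9777) = 0.122356 + 0.031811 = 0.1542. C = 1 - H(p) = 1 - 0.1542 = 0.8458

0.8458 bits


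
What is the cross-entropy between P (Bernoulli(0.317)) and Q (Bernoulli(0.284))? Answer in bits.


H(P,Q) = -p*log2(q) - (1-p)*log2(1-q). -0.317*log2(0.284) = 0.575684; -0.683*log2(0.716) = 0.329184. H(P,Q) = 0.575684 + 0.329184 = 0.9049

0.9049 bits


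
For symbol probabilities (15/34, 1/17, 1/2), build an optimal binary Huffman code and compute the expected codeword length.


Huffman construction (repeatedly merge the two least-probable nodes; each merge adds 1 bit to every symbol beneath it): 1/17 + 15/34 = 1/2; 1/2 + 1/2 = 1. Resulting codeword lengths (in the order the probabilities were given): (2, 2, 1). L_avg = sum(p_i * l_i) = 15/34*2 + 1/17*2 + 1/2*1 = 3/2 = 1.5

1.5 bits


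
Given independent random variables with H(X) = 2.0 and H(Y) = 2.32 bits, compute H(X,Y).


For independent variables, H(X,Y) = H(X) + H(Y) = 2.0 + 2.32 = 4.32

4.32 bits


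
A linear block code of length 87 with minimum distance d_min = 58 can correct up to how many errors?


Correction capability = floor((d-1)/2) = floor((58-1)/2) = 28

28 errors


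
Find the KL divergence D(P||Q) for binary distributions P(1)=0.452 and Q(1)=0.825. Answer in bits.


KL = p*log2(p/q) + (1-p)*log2((1-p)/(1-q)) = 0.452*log2(0.452/0.825) + 0.548*log2(0.548/0.175) = 0.5101

0.5101 bits


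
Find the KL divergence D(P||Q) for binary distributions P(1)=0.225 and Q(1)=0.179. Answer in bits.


KL = p*log2(p/q) + (1-p)*log2((1-p)/(1-q)) = 0.225*log2(0.225/0.179) + 0.775*log2(0.775/0.821) = 0.0098

0.0098 bits


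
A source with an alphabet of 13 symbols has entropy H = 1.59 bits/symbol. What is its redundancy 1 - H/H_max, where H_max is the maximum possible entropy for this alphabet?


H_max = log2(K) = log2(13) = 3.7004 bits/symbol. Redundancy = 1 - H/H_max = 1 - 1.59/3.7004 = 1 - 0.4297 = 0.5703

0.5703


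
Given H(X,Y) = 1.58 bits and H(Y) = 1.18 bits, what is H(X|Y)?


H(X|Y) = H(X,Y) - H(Y) = 1.58 - 1.18 = 0.4

0.4 bits


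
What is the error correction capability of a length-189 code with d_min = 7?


Correction capability = floor((d-1)/2) = floor((7-1)/2) = 3

3 errors


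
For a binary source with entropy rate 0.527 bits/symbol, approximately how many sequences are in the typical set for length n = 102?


log2|A_typical| = nH = 102 * 0.527 = 53.754, so |A_typical| ~ 2^53.754 = 1.519e+16

1.519e+16


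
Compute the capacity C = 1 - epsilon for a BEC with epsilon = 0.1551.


C = 1 - epsilon = 1 - 0.1551 = 0.8449

0.8449 bits


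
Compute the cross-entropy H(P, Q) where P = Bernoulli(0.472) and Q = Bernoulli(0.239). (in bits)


H(P,Q) = -p*log2(q) - (1-p)*log2(1-q). -0.472*log2(0.239) = 0.974641; -0.528*log2(0.761) = 0.208049. H(P,Q) = 0.974641 + 0.208049 = 1.1827

1.1827 bits


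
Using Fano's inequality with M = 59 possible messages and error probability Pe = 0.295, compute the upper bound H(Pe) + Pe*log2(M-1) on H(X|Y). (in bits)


H(Pe) = -Pe*log2(Pe) - (1-Pe)*log2(1-Pe) = -0.295*log2(0.295) - 0.705*log2(0.705) = 0.519558 + 0.355535 = 0.8751. Pe*log2(M-1) = 0.295*log2(58) = 1.728104. Bound = H(Pe) + Pe*log2(M-1) = 0.519558 + 0.355535 + 1.728104 = 2.6032

2.6032 bits


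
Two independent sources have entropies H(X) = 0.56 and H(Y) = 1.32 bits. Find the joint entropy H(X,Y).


For independent variables, H(X,Y) = H(X) + H(Y) = 0.56 + 1.32 = 1.88

1.88 bits


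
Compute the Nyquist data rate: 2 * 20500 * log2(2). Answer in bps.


Rate = 2 * B * log2(M) = 2 * 20500 * 1.0 = 41000.0

41000.0 bps


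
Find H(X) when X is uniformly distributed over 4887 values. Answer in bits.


H = log2(n) = log2(4887) = 12.2547

12.2547 bits


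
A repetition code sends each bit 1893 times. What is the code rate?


Rate = k/n = 1/1893

1/1893


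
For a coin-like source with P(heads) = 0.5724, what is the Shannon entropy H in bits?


H = -p*log2(p) - (1-p)*log2(1-p). -0.5724*log2(0.5724) = 0.460727; -0.4276*log2(0.4276) = 0.524095. H = 0.460727 + 0.524095 = 0.9848

0.9848 bits


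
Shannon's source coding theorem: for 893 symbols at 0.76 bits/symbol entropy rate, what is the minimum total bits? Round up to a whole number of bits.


Minimum bits >= n * H = 893 * 0.76 = 678.68, rounded up to a whole number of bits = 679

679 bits


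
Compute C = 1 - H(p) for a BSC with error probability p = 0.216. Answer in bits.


H(p) = -p*log2(p) - (1-p)*log2(1-p) = -0.216*log2(0.216) - 0.784*log2(0.784) = 0.477554 + 0.275242 = 0.7528. C = 1 - H(p) = 1 - 0.7528 = 0.2472

0.2472 bits


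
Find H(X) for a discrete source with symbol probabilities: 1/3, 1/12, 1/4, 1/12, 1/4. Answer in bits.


H = -sum(p_i * log2(p_i)). Terms: -(1/3)*log2(1/3) = 0.528321; -(1/12)*log2(1/12) = 0.298747; -(1/4)*log2(1/4) = 0.500000; -(1/12)*log2(1/12) = 0.298747; -(1/4)*log2(1/4) = 0.500000. H = 0.528321 + 0.298747 + 0.500000 + 0.298747 + 0.500000 = 2.1258

2.1258 bits


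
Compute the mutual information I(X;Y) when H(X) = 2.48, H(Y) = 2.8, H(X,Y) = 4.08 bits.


I(X;Y) = H(X) + H(Y) - H(X,Y) = 2.48 + 2.8 - 4.08 = 1.2

1.2 bits


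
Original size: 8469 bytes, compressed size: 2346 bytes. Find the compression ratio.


Ratio = original / compressed = 8469 / 2346 = 3.61

3.61


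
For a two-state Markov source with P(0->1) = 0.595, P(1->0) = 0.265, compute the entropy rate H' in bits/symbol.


Stationary distribution: pi_0 = p10/(p01+p10) = 0.3081, pi_1 = 0.6919. Entropy rate H' = pi_0*H(p01) + pi_1*H(p10) = 0.3081*0.9738 + 0.6919*0.8342 = 0.8772

0.8772 bits/symbol
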